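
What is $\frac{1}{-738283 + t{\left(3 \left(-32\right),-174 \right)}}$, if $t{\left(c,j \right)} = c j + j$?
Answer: $- \frac{1}{721753} \approx -1.3855 \cdot 10^{-6}$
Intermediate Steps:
$t{\left(c,j \right)} = j + c j$
$\frac{1}{-738283 + t{\left(3 \left(-32\right),-174 \right)}} = \frac{1}{-738283 - 174 \left(1 + 3 \left(-32\right)\right)} = \frac{1}{-738283 - 174 \left(1 - 96\right)} = \frac{1}{-738283 - -16530} = \frac{1}{-738283 + 16530} = \frac{1}{-721753} = - \frac{1}{721753}$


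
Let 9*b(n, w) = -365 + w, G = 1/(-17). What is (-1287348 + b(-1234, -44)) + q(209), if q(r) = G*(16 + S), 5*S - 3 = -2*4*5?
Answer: -984856372/765 ≈ -1.2874e+6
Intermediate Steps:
G = -1/17 ≈ -0.058824
b(n, w) = -365/9 + w/9 (b(n, w) = (-365 + w)/9 = -365/9 + w/9)
S = -37/5 (S = ⅗ + (-2*4*5)/5 = ⅗ + (-8*5)/5 = ⅗ + (⅕)*(-40) = ⅗ - 8 = -37/5 ≈ -7.4000)
q(r) = -43/85 (q(r) = -(16 - 37/5)/17 = -1/17*43/5 = -43/85)
(-1287348 + b(-1234, -44)) + q(209) = (-1287348 + (-365/9 + (⅑)*(-44))) - 43/85 = (-1287348 + (-365/9 - 44/9)) - 43/85 = (-1287348 - 409/9) - 43/85 = -11586541/9 - 43/85 = -984856372/765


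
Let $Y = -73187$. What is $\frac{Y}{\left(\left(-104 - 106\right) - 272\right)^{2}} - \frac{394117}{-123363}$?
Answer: $\frac{82534270027}{28660185612} \approx 2.8798$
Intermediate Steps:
$\frac{Y}{\left(\left(-104 - 106\right) - 272\right)^{2}} - \frac{394117}{-123363} = - \frac{73187}{\left(\left(-104 - 106\right) - 272\right)^{2}} - \frac{394117}{-123363} = - \frac{73187}{\left(\left(-104 - 106\right) - 272\right)^{2}} - - \frac{394117}{123363} = - \frac{73187}{\left(-210 - 272\right)^{2}} + \frac{394117}{123363} = - \frac{73187}{\left(-482\right)^{2}} + \frac{394117}{123363} = - \frac{73187}{232324} + \frac{394117}{123363} = \frac{82534270027}{28660185612}$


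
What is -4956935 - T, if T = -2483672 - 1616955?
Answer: -856308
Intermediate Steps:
T = -4100627
-4956935 - T = -4956935 - 1*(-4100627) = -4956935 + 4100627 = -856308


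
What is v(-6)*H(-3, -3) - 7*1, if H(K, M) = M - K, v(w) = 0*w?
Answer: -7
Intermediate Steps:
v(w) = 0
v(-6)*H(-3, -3) - 7*1 = 0*(-3 - 1*(-3)) - 7*1 = 0*(-3 + 3) - 7 = 0*0 - 7 = 0 - 7 = -7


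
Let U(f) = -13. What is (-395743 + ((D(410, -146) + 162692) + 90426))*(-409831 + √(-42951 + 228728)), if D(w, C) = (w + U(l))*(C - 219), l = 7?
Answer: 117838707430 - 287530*√185777 ≈ 1.1771e+11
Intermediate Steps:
D(w, C) = (-219 + C)*(-13 + w) (D(w, C) = (w - 13)*(C - 219) = (-13 + w)*(-219 + C) = (-219 + C)*(-13 + w))
(-395743 + ((D(410, -146) + 162692) + 90426))*(-409831 + √(-42951 + 228728)) = (-395743 + (((2847 - 219*410 - 13*(-146) - 146*410) + 162692) + 90426))*(-409831 + √(-42951 + 228728)) = (-395743 + (((2847 - 89790 + 1898 - 59860) + 162692) + 90426))*(-409831 + √185777) = (-395743 + ((-144905 + 162692) + 90426))*(-409831 + √185777) = (-395743 + (17787 + 90426))*(-409831 + √185777) = (-395743 + 108213)*(-409831 + √185777) = -287530*(-409831 + √185777) = 117838707430 - 287530*√185777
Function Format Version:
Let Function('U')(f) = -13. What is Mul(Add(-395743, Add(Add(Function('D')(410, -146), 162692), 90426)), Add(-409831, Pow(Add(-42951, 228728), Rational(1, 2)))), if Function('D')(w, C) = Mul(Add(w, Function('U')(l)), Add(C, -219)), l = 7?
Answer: Add(117838707430, Mul(-287530, Pow(185777, Rational(1, 2)))) ≈ 1.1771e+11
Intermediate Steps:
Function('D')(w, C) = Mul(Add(-219, C), Add(-13, w)) (Function('D')(w, C) = Mul(Add(w, -13), Add(C, -219)) = Mul(Add(-13, w), Add(-219, C)) = Mul(Add(-219, C), Add(-13, w)))
Mul(Add(-395743, Add(Add(Function('D')(410, -146), 162692), 90426)), Add(-409831, Pow(Add(-42951, 228728), Rational(1, 2)))) = Mul(Add(-395743, Add(Add(Add(2847, Mul(-219, 410), Mul(-13, -146), Mul(-146, 410)), 162692), 90426)), Add(-409831, Pow(Add(-42951, 228728), Rational(1, 2)))) = Mul(Add(-395743, Add(Add(Add(2847, -89790, 1898, -59860), 162692), 90426)), Add(-409831, Pow(185777, Rational(1, 2)))) = Mul(Add(-395743, Add(Add(-144905, 162692), 90426)), Add(-409831, Pow(185777, Rational(1, 2)))) = Mul(Add(-395743, Add(17787, 90426)), Add(-409831, Pow(185777, Rational(1, 2)))) = Mul(Add(-395743, 108213), Add(-409831, Pow(185777, Rational(1, 2)))) = Mul(-287530, Add(-409831, Pow(185777, Rational(1, 2)))) = Add(117838707430, Mul(-287530, Pow(185777, Rational(1, 2))))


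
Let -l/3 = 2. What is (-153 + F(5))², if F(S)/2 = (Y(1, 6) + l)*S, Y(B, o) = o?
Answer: 23409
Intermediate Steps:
l = -6 (l = -3*2 = -6)
F(S) = 0 (F(S) = 2*((6 - 6)*S) = 2*(0*S) = 2*0 = 0)
(-153 + F(5))² = (-153 + 0)² = (-153)² = 23409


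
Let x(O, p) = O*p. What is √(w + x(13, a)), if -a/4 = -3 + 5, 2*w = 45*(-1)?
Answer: I*√506/2 ≈ 11.247*I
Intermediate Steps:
w = -45/2 (w = (45*(-1))/2 = (½)*(-45) = -45/2 ≈ -22.500)
a = -8 (a = -4*(-3 + 5) = -4*2 = -8)
√(w + x(13, a)) = √(-45/2 + 13*(-8)) = √(-45/2 - 104) = √(-253/2) = I*√506/2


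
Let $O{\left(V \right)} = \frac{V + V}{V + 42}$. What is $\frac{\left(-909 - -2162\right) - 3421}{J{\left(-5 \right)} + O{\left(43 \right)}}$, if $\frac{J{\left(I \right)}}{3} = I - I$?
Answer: $- \frac{92140}{43} \approx -2142.8$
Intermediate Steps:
$J{\left(I \right)} = 0$ ($J{\left(I \right)} = 3 \left(I - I\right) = 3 \cdot 0 = 0$)
$O{\left(V \right)} = \frac{2 V}{42 + V}$
$\frac{\left(-909 - -2162\right) - 3421}{J{\left(-5 \right)} + O{\left(43 \right)}} = \frac{\left(-909 - -2162\right) - 3421}{0 + 2 \cdot 43 \frac{1}{42 + 43}} = \frac{\left(-909 + 2162\right) - 3421}{0 + 2 \cdot 43 \cdot \frac{1}{85}} = \frac{1253 - 3421}{0 + 2 \cdot 43 \cdot \frac{1}{85}} = - \frac{2168}{0 + \frac{86}{85}} = - \frac{2168}{\frac{86}{85}} = \left(-2168\right) \frac{85}{86} = - \frac{92140}{43}$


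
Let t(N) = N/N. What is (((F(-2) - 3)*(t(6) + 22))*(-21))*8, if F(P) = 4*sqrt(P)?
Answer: 11592 - 15456*I*sqrt(2) ≈ 11592.0 - 21858.0*I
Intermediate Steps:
t(N) = 1
(((F(-2) - 3)*(t(6) + 22))*(-21))*8 = (((4*sqrt(-2) - 3)*(1 + 22))*(-21))*8 = (((4*(I*sqrt(2)) - 3)*23)*(-21))*8 = (((4*I*sqrt(2) - 3)*23)*(-21))*8 = (((-3 + 4*I*sqrt(2))*23)*(-21))*8 = ((-69 + 92*I*sqrt(2))*(-21))*8 = (1449 - 1932*I*sqrt(2))*8 = 11592 - 15456*I*sqrt(2)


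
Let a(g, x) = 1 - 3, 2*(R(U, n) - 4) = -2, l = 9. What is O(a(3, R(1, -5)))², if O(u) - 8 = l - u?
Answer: 361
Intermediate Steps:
R(U, n) = 3 (R(U, n) = 4 + (½)*(-2) = 4 - 1 = 3)
a(g, x) = -2
O(u) = 17 - u (O(u) = 8 + (9 - u) = 17 - u)
O(a(3, R(1, -5)))² = (17 - 1*(-2))² = (17 + 2)² = 19² = 361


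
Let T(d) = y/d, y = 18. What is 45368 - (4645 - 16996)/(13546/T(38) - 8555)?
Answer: 8183545631/180379 ≈ 45369.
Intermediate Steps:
T(d) = 18/d
45368 - (4645 - 16996)/(13546/T(38) - 8555) = 45368 - (4645 - 16996)/(13546/((18/38)) - 8555) = 45368 - (-12351)/(13546/((18*(1/38))) - 8555) = 45368 - (-12351)/(13546/(9/19) - 8555) = 45368 - (-12351)/(13546*(19/9) - 8555) = 45368 - (-12351)/(257374/9 - 8555) = 45368 - (-12351)/180379/9 = 45368 - (-12351)*9/180379 = 45368 - 1*(-111159/180379) = 45368 + 111159/180379 = 8183545631/180379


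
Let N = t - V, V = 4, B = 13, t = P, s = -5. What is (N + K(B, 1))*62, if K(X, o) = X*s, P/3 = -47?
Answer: -13020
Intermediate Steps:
P = -141 (P = 3*(-47) = -141)
t = -141
N = -145 (N = -141 - 1*4 = -141 - 4 = -145)
K(X, o) = -5*X (K(X, o) = X*(-5) = -5*X)
(N + K(B, 1))*62 = (-145 - 5*13)*62 = (-145 - 65)*62 = -210*62 = -13020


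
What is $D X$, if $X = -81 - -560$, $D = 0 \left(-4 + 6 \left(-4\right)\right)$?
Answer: $0$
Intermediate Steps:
$D = 0$ ($D = 0 \left(-4 - 24\right) = 0 \left(-28\right) = 0$)
$X = 479$ ($X = -81 + 560 = 479$)
$D X = 0 \cdot 479 = 0$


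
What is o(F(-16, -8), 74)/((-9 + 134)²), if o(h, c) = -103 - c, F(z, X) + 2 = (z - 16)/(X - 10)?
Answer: -177/15625 ≈ -0.011328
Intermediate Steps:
F(z, X) = -2 + (-16 + z)/(-10 + X) (F(z, X) = -2 + (z - 16)/(X - 10) = -2 + (-16 + z)/(-10 + X))
o(F(-16, -8), 74)/((-9 + 134)²) = (-103 - 1*74)/((-9 + 134)²) = (-103 - 74)/(125²) = -177/15625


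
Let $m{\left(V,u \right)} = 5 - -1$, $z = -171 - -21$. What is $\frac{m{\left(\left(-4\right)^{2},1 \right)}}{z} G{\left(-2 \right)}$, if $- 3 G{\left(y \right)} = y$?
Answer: $- \frac{2}{75} \approx -0.026667$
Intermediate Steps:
$G{\left(y \right)} = - \frac{y}{3}$
$z = -150$ ($z = -171 + 21 = -150$)
$m{\left(V,u \right)} = 6$ ($m{\left(V,u \right)} = 5 + 1 = 6$)
$\frac{m{\left(\left(-4\right)^{2},1 \right)}}{z} G{\left(-2 \right)} = \frac{6}{-150} \left(\left(- \frac{1}{3}\right) \left(-2\right)\right) = 6 \left(- \frac{1}{150}\right) \frac{2}{3} = \left(- \frac{1}{25}\right) \frac{2}{3} = - \frac{2}{75}$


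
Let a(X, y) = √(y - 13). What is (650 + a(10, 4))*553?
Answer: 359450 + 1659*I ≈ 3.5945e+5 + 1659.0*I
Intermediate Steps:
a(X, y) = √(-13 + y)
(650 + a(10, 4))*553 = (650 + √(-13 + 4))*553 = (650 + √(-9))*553 = (650 + 3*I)*553 = 359450 + 1659*I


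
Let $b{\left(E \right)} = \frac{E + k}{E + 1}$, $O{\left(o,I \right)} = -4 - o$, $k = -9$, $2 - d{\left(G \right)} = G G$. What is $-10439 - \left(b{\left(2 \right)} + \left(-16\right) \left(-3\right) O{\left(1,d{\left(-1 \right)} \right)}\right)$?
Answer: $- \frac{30590}{3} \approx -10197.0$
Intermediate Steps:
$d{\left(G \right)} = 2 - G^{2}$ ($d{\left(G \right)} = 2 - G G = 2 - G^{2}$)
$b{\left(E \right)} = \frac{-9 + E}{1 + E}$ ($b{\left(E \right)} = \frac{E - 9}{E + 1} = \frac{-9 + E}{1 + E}$)
$-10439 - \left(b{\left(2 \right)} + \left(-16\right) \left(-3\right) O{\left(1,d{\left(-1 \right)} \right)}\right) = -10439 - \left(\frac{-9 + 2}{1 + 2} + \left(-16\right) \left(-3\right) \left(-4 - 1\right)\right) = -10439 - \left(\frac{1}{3} \left(-7\right) + 48 \left(-4 - 1\right)\right) = -10439 - \left(\frac{1}{3} \left(-7\right) + 48 \left(-5\right)\right) = -10439 - \left(- \frac{7}{3} - 240\right) = -10439 - - \frac{727}{3} = -10439 + \frac{727}{3} = - \frac{30590}{3}$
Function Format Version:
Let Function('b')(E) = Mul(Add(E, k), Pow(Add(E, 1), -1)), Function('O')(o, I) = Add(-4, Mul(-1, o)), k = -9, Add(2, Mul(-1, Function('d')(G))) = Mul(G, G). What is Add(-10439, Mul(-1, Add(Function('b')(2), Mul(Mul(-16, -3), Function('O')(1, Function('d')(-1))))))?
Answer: Rational(-30590, 3) ≈ -10197.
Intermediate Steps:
Function('d')(G) = Add(2, Mul(-1, Pow(G, 2))) (Function('d')(G) = Add(2, Mul(-1, Mul(G, G))) = Add(2, Mul(-1, Pow(G, 2))))
Function('b')(E) = Mul(Pow(Add(1, E), -1), Add(-9, E)) (Function('b')(E) = Mul(Add(E, -9), Pow(Add(E, 1), -1)) = Mul(Add(-9, E), Pow(Add(1, E), -1)) = Mul(Pow(Add(1, E), -1), Add(-9, E)))
Add(-10439, Mul(-1, Add(Function('b')(2), Mul(Mul(-16, -3), Function('O')(1, Function('d')(-1)))))) = Add(-10439, Mul(-1, Add(Mul(Pow(Add(1, 2), -1), Add(-9, 2)), Mul(Mul(-16, -3), Add(-4, Mul(-1, 1)))))) = Add(-10439, Mul(-1, Add(Mul(Pow(3, -1), -7), Mul(48, Add(-4, -1))))) = Add(-10439, Mul(-1, Add(Mul(Rational(1, 3), -7), Mul(48, -5)))) = Add(-10439, Mul(-1, Add(Rational(-7, 3), -240))) = Add(-10439, Mul(-1, Rational(-727, 3))) = Add(-10439, Rational(727, 3)) = Rational(-30590, 3)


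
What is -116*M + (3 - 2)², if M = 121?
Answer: -14035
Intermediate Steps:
-116*M + (3 - 2)² = -116*121 + (3 - 2)² = -14036 + 1² = -14036 + 1 = -14035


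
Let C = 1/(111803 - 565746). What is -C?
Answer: 1/453943 ≈ 2.2029e-6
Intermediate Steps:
C = -1/453943 (C = 1/(-453943) = -1/453943 ≈ -2.2029e-6)
-C = -1*(-1/453943) = 1/453943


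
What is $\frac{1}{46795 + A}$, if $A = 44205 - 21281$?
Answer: $\frac{1}{69719} \approx 1.4343 \cdot 10^{-5}$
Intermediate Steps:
$A = 22924$
$\frac{1}{46795 + A} = \frac{1}{46795 + 22924} = \frac{1}{69719}$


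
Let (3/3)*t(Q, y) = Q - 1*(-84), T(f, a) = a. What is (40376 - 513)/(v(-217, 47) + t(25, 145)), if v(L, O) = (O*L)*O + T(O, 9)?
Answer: -39863/479235 ≈ -0.083180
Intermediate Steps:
t(Q, y) = 84 + Q (t(Q, y) = Q - 1*(-84) = Q + 84 = 84 + Q)
v(L, O) = 9 + L*O² (v(L, O) = (O*L)*O + 9 = (L*O)*O + 9 = L*O² + 9 = 9 + L*O²)
(40376 - 513)/(v(-217, 47) + t(25, 145)) = (40376 - 513)/((9 - 217*47²) + (84 + 25)) = 39863/((9 - 217*2209) + 109) = 39863/((9 - 479353) + 109) = 39863/(-479344 + 109) = 39863/(-479235) = 39863*(-1/479235) = -39863/479235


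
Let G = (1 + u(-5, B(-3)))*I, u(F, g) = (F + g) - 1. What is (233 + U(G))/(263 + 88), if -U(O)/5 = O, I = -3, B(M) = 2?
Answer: 188/351 ≈ 0.53561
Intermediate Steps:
u(F, g) = -1 + F + g
G = 9 (G = (1 + (-1 - 5 + 2))*(-3) = (1 - 4)*(-3) = -3*(-3) = 9)
U(O) = -5*O
(233 + U(G))/(263 + 88) = (233 - 5*9)/(263 + 88) = (233 - 45)/351 = 188*(1/351) = 188/351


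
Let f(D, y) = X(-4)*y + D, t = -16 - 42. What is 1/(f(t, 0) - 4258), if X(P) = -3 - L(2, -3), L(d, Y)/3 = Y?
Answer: -1/4316 ≈ -0.00023170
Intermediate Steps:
L(d, Y) = 3*Y
t = -58
X(P) = 6 (X(P) = -3 - 3*(-3) = -3 - 1*(-9) = -3 + 9 = 6)
f(D, y) = D + 6*y (f(D, y) = 6*y + D = D + 6*y)
1/(f(t, 0) - 4258) = 1/((-58 + 6*0) - 4258) = 1/((-58 + 0) - 4258) = 1/(-58 - 4258) = 1/(-4316) = -1/4316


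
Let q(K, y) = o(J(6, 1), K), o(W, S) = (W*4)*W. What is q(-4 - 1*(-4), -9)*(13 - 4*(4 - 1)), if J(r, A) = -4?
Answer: 64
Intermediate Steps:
o(W, S) = 4*W² (o(W, S) = (4*W)*W = 4*W²)
q(K, y) = 64 (q(K, y) = 4*(-4)² = 4*16 = 64)
q(-4 - 1*(-4), -9)*(13 - 4*(4 - 1)) = 64*(13 - 4*(4 - 1)) = 64*(13 - 4*3) = 64*(13 - 12) = 64*1 = 64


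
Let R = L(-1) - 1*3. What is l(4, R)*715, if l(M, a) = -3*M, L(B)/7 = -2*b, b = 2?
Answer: -8580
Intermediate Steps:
L(B) = -28 (L(B) = 7*(-2*2) = 7*(-4) = -28)
R = -31 (R = -28 - 1*3 = -28 - 3 = -31)
l(4, R)*715 = -3*4*715 = -12*715 = -8580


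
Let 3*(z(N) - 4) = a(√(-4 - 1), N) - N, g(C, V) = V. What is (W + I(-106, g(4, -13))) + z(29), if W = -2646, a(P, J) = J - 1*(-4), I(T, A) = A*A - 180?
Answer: -7955/3 ≈ -2651.7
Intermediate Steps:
I(T, A) = -180 + A² (I(T, A) = A² - 180 = -180 + A²)
a(P, J) = 4 + J (a(P, J) = J + 4 = 4 + J)
z(N) = 16/3 (z(N) = 4 + ((4 + N) - N)/3 = 4 + (⅓)*4 = 4 + 4/3 = 16/3)
(W + I(-106, g(4, -13))) + z(29) = (-2646 + (-180 + (-13)²)) + 16/3 = (-2646 + (-180 + 169)) + 16/3 = (-2646 - 11) + 16/3 = -2657 + 16/3 = -7955/3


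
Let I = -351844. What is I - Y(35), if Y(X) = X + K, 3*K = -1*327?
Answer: -351770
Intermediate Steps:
K = -109 (K = (-1*327)/3 = (1/3)*(-327) = -109)
Y(X) = -109 + X (Y(X) = X - 109 = -109 + X)
I - Y(35) = -351844 - (-109 + 35) = -351844 - 1*(-74) = -351844 + 74 = -351770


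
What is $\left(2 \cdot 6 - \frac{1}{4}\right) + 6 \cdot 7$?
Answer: $\frac{215}{4} \approx 53.75$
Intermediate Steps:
$\left(2 \cdot 6 - \frac{1}{4}\right) + 6 \cdot 7 = \left(12 - \frac{1}{4}\right) + 42 = \frac{47}{4} + 42 = \frac{215}{4}$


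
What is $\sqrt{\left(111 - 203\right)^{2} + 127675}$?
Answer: $\sqrt{136139} \approx 368.97$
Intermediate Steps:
$\sqrt{\left(111 - 203\right)^{2} + 127675} = \sqrt{\left(-92\right)^{2} + 127675} = \sqrt{8464 + 127675} = \sqrt{136139}$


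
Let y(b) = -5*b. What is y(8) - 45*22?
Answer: -1030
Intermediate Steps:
y(8) - 45*22 = -5*8 - 45*22 = -40 - 990 = -1030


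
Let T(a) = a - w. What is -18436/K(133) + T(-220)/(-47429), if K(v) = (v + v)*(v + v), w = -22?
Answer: -215097839/838971581 ≈ -0.25638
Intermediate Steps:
T(a) = 22 + a (T(a) = a - 1*(-22) = a + 22 = 22 + a)
K(v) = 4*v**2 (K(v) = (2*v)*(2*v) = 4*v**2)
-18436/K(133) + T(-220)/(-47429) = -18436/(4*133**2) + (22 - 220)/(-47429) = -18436/(4*17689) - 198*(-1/47429) = -18436/70756 + 198/47429 = -18436*1/70756 + 198/47429 = -4609/17689 + 198/47429 = -215097839/838971581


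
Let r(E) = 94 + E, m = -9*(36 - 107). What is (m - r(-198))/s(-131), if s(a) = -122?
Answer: -743/122 ≈ -6.0902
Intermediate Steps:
m = 639 (m = -9*(-71) = 639)
(m - r(-198))/s(-131) = (639 - (94 - 198))/(-122) = (639 - 1*(-104))*(-1/122) = (639 + 104)*(-1/122) = 743*(-1/122) = -743/122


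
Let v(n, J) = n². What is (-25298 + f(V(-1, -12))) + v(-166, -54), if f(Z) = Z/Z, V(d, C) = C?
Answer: 2259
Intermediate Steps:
f(Z) = 1
(-25298 + f(V(-1, -12))) + v(-166, -54) = (-25298 + 1) + (-166)² = -25297 + 27556 = 2259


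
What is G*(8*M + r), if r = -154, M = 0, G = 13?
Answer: -2002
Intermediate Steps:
G*(8*M + r) = 13*(8*0 - 154) = 13*(0 - 154) = 13*(-154) = -2002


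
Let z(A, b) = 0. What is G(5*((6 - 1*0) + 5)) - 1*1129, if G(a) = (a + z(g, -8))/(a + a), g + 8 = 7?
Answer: -2257/2 ≈ -1128.5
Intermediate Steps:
g = -1 (g = -8 + 7 = -1)
G(a) = ½ (G(a) = (a + 0)/(a + a) = a/((2*a)) = a*(1/(2*a)) = ½)
G(5*((6 - 1*0) + 5)) - 1*1129 = ½ - 1*1129 = ½ - 1129 = -2257/2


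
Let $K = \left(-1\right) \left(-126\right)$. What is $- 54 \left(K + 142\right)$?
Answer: $-14472$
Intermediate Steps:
$K = 126$
$- 54 \left(K + 142\right) = - 54 \left(126 + 142\right) = \left(-54\right) 268 = -14472$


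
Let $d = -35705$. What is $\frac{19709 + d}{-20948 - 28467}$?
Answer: $\frac{15996}{49415} \approx 0.32371$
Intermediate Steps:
$\frac{19709 + d}{-20948 - 28467} = \frac{19709 - 35705}{-20948 - 28467} = - \frac{15996}{-49415} = \left(-15996\right) \left(- \frac{1}{49415}\right) = \frac{15996}{49415}$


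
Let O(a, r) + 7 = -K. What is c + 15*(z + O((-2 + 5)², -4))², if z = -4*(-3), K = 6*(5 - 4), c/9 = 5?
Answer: 60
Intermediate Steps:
c = 45 (c = 9*5 = 45)
K = 6 (K = 6*1 = 6)
O(a, r) = -13 (O(a, r) = -7 - 1*6 = -7 - 6 = -13)
z = 12
c + 15*(z + O((-2 + 5)², -4))² = 45 + 15*(12 - 13)² = 45 + 15*(-1)² = 45 + 15*1 = 45 + 15 = 60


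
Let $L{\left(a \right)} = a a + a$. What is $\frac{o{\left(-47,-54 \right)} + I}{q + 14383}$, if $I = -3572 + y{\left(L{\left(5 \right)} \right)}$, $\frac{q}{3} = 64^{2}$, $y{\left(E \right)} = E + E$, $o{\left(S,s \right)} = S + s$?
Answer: $- \frac{3613}{26671} \approx -0.13547$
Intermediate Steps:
$L{\left(a \right)} = a + a^{2}$ ($L{\left(a \right)} = a^{2} + a = a + a^{2}$)
$y{\left(E \right)} = 2 E$
$q = 12288$ ($q = 3 \cdot 64^{2} = 3 \cdot 4096 = 12288$)
$I = -3512$ ($I = -3572 + 2 \cdot 5 \left(1 + 5\right) = -3572 + 2 \cdot 5 \cdot 6 = -3572 + 2 \cdot 30 = -3572 + 60 = -3512$)
$\frac{o{\left(-47,-54 \right)} + I}{q + 14383} = \frac{\left(-47 - 54\right) - 3512}{12288 + 14383} = \frac{-101 - 3512}{26671} = \left(-3613\right) \frac{1}{26671} = - \frac{3613}{26671}$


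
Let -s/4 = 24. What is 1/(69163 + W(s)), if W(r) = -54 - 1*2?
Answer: 1/69107 ≈ 1.4470e-5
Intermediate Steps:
s = -96 (s = -4*24 = -96)
W(r) = -56 (W(r) = -54 - 2 = -56)
1/(69163 + W(s)) = 1/(69163 - 56) = 1/69107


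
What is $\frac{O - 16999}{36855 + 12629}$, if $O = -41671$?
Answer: $- \frac{29335}{24742} \approx -1.1856$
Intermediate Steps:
$\frac{O - 16999}{36855 + 12629} = \frac{-41671 - 16999}{36855 + 12629} = - \frac{58670}{49484} = \left(-58670\right) \frac{1}{49484} = - \frac{29335}{24742}$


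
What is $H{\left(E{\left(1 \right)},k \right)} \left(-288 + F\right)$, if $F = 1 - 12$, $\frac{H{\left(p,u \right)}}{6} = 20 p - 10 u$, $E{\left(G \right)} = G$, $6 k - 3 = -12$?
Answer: $-62790$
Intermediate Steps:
$k = - \frac{3}{2}$ ($k = \frac{1}{2} + \frac{1}{6} \left(-12\right) = \frac{1}{2} - 2 = - \frac{3}{2} \approx -1.5$)
$H{\left(p,u \right)} = - 60 u + 120 p$ ($H{\left(p,u \right)} = 6 \left(20 p - 10 u\right) = 6 \left(- 10 u + 20 p\right) = - 60 u + 120 p$)
$F = -11$ ($F = 1 - 12 = -11$)
$H{\left(E{\left(1 \right)},k \right)} \left(-288 + F\right) = \left(\left(-60\right) \left(- \frac{3}{2}\right) + 120 \cdot 1\right) \left(-288 - 11\right) = \left(90 + 120\right) \left(-299\right) = 210 \left(-299\right) = -62790$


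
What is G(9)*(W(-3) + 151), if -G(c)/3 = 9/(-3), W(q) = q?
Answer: 1332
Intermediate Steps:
G(c) = 9 (G(c) = -27/(-3) = -27*(-1)/3 = -3*(-3) = 9)
G(9)*(W(-3) + 151) = 9*(-3 + 151) = 9*148 = 1332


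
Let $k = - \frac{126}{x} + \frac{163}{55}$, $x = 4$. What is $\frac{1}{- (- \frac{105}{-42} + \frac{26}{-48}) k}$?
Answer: $\frac{2640}{147533} \approx 0.017894$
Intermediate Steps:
$k = - \frac{3139}{110}$ ($k = - \frac{126}{4} + \frac{163}{55} = \left(-126\right) \frac{1}{4} + 163 \cdot \frac{1}{55} = - \frac{63}{2} + \frac{163}{55} = - \frac{3139}{110} \approx -28.536$)
$\frac{1}{- (- \frac{105}{-42} + \frac{26}{-48}) k} = \frac{1}{- (- \frac{105}{-42} + \frac{26}{-48}) \left(- \frac{3139}{110}\right)} = \frac{1}{- (\left(-105\right) \left(- \frac{1}{42}\right) + 26 \left(- \frac{1}{48}\right)) \left(- \frac{3139}{110}\right)} = \frac{1}{- (\frac{5}{2} - \frac{13}{24}) \left(- \frac{3139}{110}\right)} = \frac{1}{\left(-1\right) \frac{47}{24} \left(- \frac{3139}{110}\right)} = \frac{1}{\left(- \frac{47}{24}\right) \left(- \frac{3139}{110}\right)} = \frac{1}{\frac{147533}{2640}} = \frac{2640}{147533}$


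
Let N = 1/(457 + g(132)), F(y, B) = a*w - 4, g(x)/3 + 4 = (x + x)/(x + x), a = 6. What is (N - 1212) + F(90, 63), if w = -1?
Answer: -547455/448 ≈ -1222.0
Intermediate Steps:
g(x) = -9 (g(x) = -12 + 3*((x + x)/(x + x)) = -12 + 3*((2*x)/((2*x))) = -12 + 3*((2*x)*(1/(2*x))) = -12 + 3*1 = -12 + 3 = -9)
F(y, B) = -10 (F(y, B) = 6*(-1) - 4 = -6 - 4 = -10)
N = 1/448 (N = 1/(457 - 9) = 1/448 ≈ 0.0022321)
(N - 1212) + F(90, 63) = (1/448 - 1212) - 10 = -542975/448 - 10 = -547455/448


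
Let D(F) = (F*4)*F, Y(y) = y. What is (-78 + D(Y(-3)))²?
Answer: 1764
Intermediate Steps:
D(F) = 4*F² (D(F) = (4*F)*F = 4*F²)
(-78 + D(Y(-3)))² = (-78 + 4*(-3)²)² = (-78 + 4*9)² = (-78 + 36)² = (-42)² = 1764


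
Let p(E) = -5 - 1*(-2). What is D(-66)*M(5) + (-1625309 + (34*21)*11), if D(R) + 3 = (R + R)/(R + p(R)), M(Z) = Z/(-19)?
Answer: -706827710/437 ≈ -1.6175e+6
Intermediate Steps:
M(Z) = -Z/19 (M(Z) = Z*(-1/19) = -Z/19)
p(E) = -3 (p(E) = -5 + 2 = -3)
D(R) = -3 + 2*R/(-3 + R) (D(R) = -3 + (R + R)/(R - 3) = -3 + (2*R)/(-3 + R) = -3 + 2*R/(-3 + R))
D(-66)*M(5) + (-1625309 + (34*21)*11) = ((9 - 1*(-66))/(-3 - 66))*(-1/19*5) + (-1625309 + (34*21)*11) = ((9 + 66)/(-69))*(-5/19) + (-1625309 + 714*11) = -1/69*75*(-5/19) + (-1625309 + 7854) = -25/23*(-5/19) - 1617455 = 125/437 - 1617455 = -706827710/437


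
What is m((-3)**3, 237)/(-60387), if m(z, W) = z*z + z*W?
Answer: 1890/20129 ≈ 0.093894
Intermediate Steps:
m(z, W) = z**2 + W*z
m((-3)**3, 237)/(-60387) = ((-3)**3*(237 + (-3)**3))/(-60387) = -27*(237 - 27)*(-1/60387) = -27*210*(-1/60387) = -5670*(-1/60387) = 1890/20129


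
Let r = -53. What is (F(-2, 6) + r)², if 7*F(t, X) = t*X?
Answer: 146689/49 ≈ 2993.7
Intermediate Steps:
F(t, X) = X*t/7 (F(t, X) = (t*X)/7 = (X*t)/7 = X*t/7)
(F(-2, 6) + r)² = ((⅐)*6*(-2) - 53)² = (-12/7 - 53)² = (-383/7)² = 146689/49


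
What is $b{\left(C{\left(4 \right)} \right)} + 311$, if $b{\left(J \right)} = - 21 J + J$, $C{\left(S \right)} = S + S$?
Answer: $151$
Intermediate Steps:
$C{\left(S \right)} = 2 S$
$b{\left(J \right)} = - 20 J$
$b{\left(C{\left(4 \right)} \right)} + 311 = - 20 \cdot 2 \cdot 4 + 311 = \left(-20\right) 8 + 311 = -160 + 311 = 151$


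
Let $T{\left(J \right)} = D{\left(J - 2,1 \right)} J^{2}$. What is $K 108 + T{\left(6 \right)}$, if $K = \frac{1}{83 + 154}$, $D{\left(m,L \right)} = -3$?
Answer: $- \frac{8496}{79} \approx -107.54$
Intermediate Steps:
$K = \frac{1}{237} \approx 0.0042194$
$T{\left(J \right)} = - 3 J^{2}$
$K 108 + T{\left(6 \right)} = \frac{1}{237} \cdot 108 - 3 \cdot 6^{2} = \frac{36}{79} - 108 = - \frac{8496}{79}$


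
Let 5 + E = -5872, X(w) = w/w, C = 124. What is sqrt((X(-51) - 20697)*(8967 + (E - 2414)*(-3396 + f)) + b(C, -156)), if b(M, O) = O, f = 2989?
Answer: 26*I*sqrt(103584215) ≈ 2.6462e+5*I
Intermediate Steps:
X(w) = 1
E = -5877 (E = -5 - 5872 = -5877)
sqrt((X(-51) - 20697)*(8967 + (E - 2414)*(-3396 + f)) + b(C, -156)) = sqrt((1 - 20697)*(8967 + (-5877 - 2414)*(-3396 + 2989)) - 156) = sqrt(-20696*(8967 - 8291*(-407)) - 156) = sqrt(-20696*(8967 + 3374437) - 156) = sqrt(-20696*3383404 - 156) = sqrt(-70022929184 - 156) = sqrt(-70022929340) = 26*I*sqrt(103584215)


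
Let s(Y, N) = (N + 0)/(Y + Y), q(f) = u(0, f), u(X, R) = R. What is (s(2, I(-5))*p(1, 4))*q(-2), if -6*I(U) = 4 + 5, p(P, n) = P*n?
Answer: 3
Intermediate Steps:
q(f) = f
I(U) = -3/2 (I(U) = -(4 + 5)/6 = -1/6*9 = -3/2)
s(Y, N) = N/(2*Y) (s(Y, N) = N/((2*Y)) = N*(1/(2*Y)) = N/(2*Y))
(s(2, I(-5))*p(1, 4))*q(-2) = (((1/2)*(-3/2)/2)*(1*4))*(-2) = (((1/2)*(-3/2)*(1/2))*4)*(-2) = -3/8*4*(-2) = -3/2*(-2) = 3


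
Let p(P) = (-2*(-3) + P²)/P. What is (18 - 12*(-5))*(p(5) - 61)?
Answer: -21372/5 ≈ -4274.4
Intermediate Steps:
p(P) = (6 + P²)/P
(18 - 12*(-5))*(p(5) - 61) = (18 - 12*(-5))*((5 + 6/5) - 61) = (18 + 60)*((5 + 6*(⅕)) - 61) = 78*((5 + 6/5) - 61) = 78*(31/5 - 61) = 78*(-274/5) = -21372/5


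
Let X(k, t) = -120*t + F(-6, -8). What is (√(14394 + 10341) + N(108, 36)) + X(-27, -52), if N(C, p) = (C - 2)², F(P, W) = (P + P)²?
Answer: 17620 + √24735 ≈ 17777.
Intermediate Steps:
F(P, W) = 4*P² (F(P, W) = (2*P)² = 4*P²)
N(C, p) = (-2 + C)²
X(k, t) = 144 - 120*t (X(k, t) = -120*t + 4*(-6)² = -120*t + 4*36 = -120*t + 144 = 144 - 120*t)
(√(14394 + 10341) + N(108, 36)) + X(-27, -52) = (√(14394 + 10341) + (-2 + 108)²) + (144 - 120*(-52)) = (√24735 + 106²) + (144 + 6240) = (√24735 + 11236) + 6384 = (11236 + √24735) + 6384 = 17620 + √24735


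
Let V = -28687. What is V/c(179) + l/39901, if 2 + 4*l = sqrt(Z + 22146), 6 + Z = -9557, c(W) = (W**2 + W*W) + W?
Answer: -2289344235/5128156322 + sqrt(12583)/159604 ≈ -0.44572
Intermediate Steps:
c(W) = W + 2*W**2 (c(W) = (W**2 + W**2) + W = 2*W**2 + W = W + 2*W**2)
Z = -9563 (Z = -6 - 9557 = -9563)
l = -1/2 + sqrt(12583)/4 (l = -1/2 + sqrt(-9563 + 22146)/4 = -1/2 + sqrt(12583)/4 ≈ 27.543)
V/c(179) + l/39901 = -28687*1/(179*(1 + 2*179)) + (-1/2 + sqrt(12583)/4)/39901 = -28687*1/(179*(1 + 358)) + (-1/2 + sqrt(12583)/4)*(1/39901) = -28687/(179*359) + (-1/79802 + sqrt(12583)/159604) = -28687/64261 + (-1/79802 + sqrt(12583)/159604) = -2289344235/5128156322 + sqrt(12583)/159604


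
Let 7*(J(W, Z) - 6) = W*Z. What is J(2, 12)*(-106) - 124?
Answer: -7864/7 ≈ -1123.4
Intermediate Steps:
J(W, Z) = 6 + W*Z/7 (J(W, Z) = 6 + (W*Z)/7 = 6 + W*Z/7)
J(2, 12)*(-106) - 124 = (6 + (⅐)*2*12)*(-106) - 124 = (6 + 24/7)*(-106) - 124 = (66/7)*(-106) - 124 = -6996/7 - 124 = -7864/7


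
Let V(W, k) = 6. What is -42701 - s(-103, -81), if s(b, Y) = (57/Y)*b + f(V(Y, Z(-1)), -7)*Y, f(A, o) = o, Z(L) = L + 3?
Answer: -1170193/27 ≈ -43341.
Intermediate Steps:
Z(L) = 3 + L
s(b, Y) = -7*Y + 57*b/Y (s(b, Y) = (57/Y)*b - 7*Y = 57*b/Y - 7*Y = -7*Y + 57*b/Y)
-42701 - s(-103, -81) = -42701 - (-7*(-81) + 57*(-103)/(-81)) = -42701 - (567 + 57*(-103)*(-1/81)) = -42701 - (567 + 1957/27) = -42701 - 1*17266/27 = -42701 - 17266/27 = -1170193/27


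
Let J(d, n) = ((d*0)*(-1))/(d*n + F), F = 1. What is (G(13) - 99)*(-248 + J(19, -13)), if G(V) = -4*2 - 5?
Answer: 27776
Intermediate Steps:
J(d, n) = 0 (J(d, n) = ((d*0)*(-1))/(d*n + 1) = (0*(-1))/(1 + d*n) = 0/(1 + d*n) = 0)
G(V) = -13 (G(V) = -8 - 5 = -13)
(G(13) - 99)*(-248 + J(19, -13)) = (-13 - 99)*(-248 + 0) = -112*(-248) = 27776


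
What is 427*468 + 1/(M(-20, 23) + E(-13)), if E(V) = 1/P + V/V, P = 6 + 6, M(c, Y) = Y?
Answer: 57752616/289 ≈ 1.9984e+5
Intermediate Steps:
P = 12
E(V) = 13/12 (E(V) = 1/12 + V/V = 1*(1/12) + 1 = 1/12 + 1 = 13/12)
427*468 + 1/(M(-20, 23) + E(-13)) = 427*468 + 1/(23 + 13/12) = 199836 + 1/(289/12) = 199836 + 12/289 = 57752616/289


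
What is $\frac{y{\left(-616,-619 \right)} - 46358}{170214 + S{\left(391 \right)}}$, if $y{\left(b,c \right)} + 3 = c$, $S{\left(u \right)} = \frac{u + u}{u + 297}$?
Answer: $- \frac{16161120}{58554007} \approx -0.276$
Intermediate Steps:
$S{\left(u \right)} = \frac{2 u}{297 + u}$
$y{\left(b,c \right)} = -3 + c$
$\frac{y{\left(-616,-619 \right)} - 46358}{170214 + S{\left(391 \right)}} = \frac{\left(-3 - 619\right) - 46358}{170214 + 2 \cdot 391 \frac{1}{297 + 391}} = \frac{-622 - 46358}{170214 + 2 \cdot 391 \cdot \frac{1}{688}} = - \frac{46980}{170214 + 2 \cdot 391 \cdot \frac{1}{688}} = - \frac{46980}{170214 + \frac{391}{344}} = - \frac{46980}{\frac{58554007}{344}} = \left(-46980\right) \frac{344}{58554007} = - \frac{16161120}{58554007}$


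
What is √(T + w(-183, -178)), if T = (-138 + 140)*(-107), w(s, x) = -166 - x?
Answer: I*√202 ≈ 14.213*I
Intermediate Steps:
T = -214 (T = 2*(-107) = -214)
√(T + w(-183, -178)) = √(-214 + (-166 - 1*(-178))) = √(-214 + (-166 + 178)) = √(-214 + 12) = √(-202) = I*√202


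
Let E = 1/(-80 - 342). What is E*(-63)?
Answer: 63/422 ≈ 0.14929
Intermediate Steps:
E = -1/422 (E = 1/(-422) = -1/422 ≈ -0.0023697)
E*(-63) = -1/422*(-63) = 63/422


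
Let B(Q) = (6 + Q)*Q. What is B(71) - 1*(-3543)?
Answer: 9010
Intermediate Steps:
B(Q) = Q*(6 + Q)
B(71) - 1*(-3543) = 71*(6 + 71) - 1*(-3543) = 71*77 + 3543 = 5467 + 3543 = 9010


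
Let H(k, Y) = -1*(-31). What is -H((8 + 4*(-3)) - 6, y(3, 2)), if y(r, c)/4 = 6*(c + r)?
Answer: -31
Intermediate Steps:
y(r, c) = 24*c + 24*r (y(r, c) = 4*(6*(c + r)) = 4*(6*c + 6*r) = 24*c + 24*r)
H(k, Y) = 31
-H((8 + 4*(-3)) - 6, y(3, 2)) = -1*31 = -31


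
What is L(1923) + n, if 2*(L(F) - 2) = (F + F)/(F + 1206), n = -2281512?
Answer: -2379614289/1043 ≈ -2.2815e+6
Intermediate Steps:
L(F) = 2 + F/(1206 + F) (L(F) = 2 + ((F + F)/(F + 1206))/2 = 2 + ((2*F)/(1206 + F))/2 = 2 + (2*F/(1206 + F))/2 = 2 + F/(1206 + F))
L(1923) + n = 3*(804 + 1923)/(1206 + 1923) - 2281512 = 3*2727/3129 - 2281512 = 3*(1/3129)*2727 - 2281512 = 2727/1043 - 2281512 = -2379614289/1043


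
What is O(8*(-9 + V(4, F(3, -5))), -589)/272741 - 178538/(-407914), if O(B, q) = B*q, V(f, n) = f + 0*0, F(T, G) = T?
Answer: 29152543249/55627436137 ≈ 0.52407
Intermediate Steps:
V(f, n) = f (V(f, n) = f + 0 = f)
O(8*(-9 + V(4, F(3, -5))), -589)/272741 - 178538/(-407914) = ((8*(-9 + 4))*(-589))/272741 - 178538/(-407914) = ((8*(-5))*(-589))*(1/272741) - 178538*(-1/407914) = -40*(-589)*(1/272741) + 89269/203957 = 23560*(1/272741) + 89269/203957 = 23560/272741 + 89269/203957 = 29152543249/55627436137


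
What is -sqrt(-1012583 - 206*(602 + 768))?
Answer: -3*I*sqrt(143867) ≈ -1137.9*I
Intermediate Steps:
-sqrt(-1012583 - 206*(602 + 768)) = -sqrt(-1012583 - 206*1370) = -sqrt(-1012583 - 282220) = -sqrt(-1294803) = -3*I*sqrt(143867)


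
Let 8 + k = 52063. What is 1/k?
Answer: 1/52055 ≈ 1.9210e-5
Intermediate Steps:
k = 52055 (k = -8 + 52063 = 52055)
1/k = 1/52055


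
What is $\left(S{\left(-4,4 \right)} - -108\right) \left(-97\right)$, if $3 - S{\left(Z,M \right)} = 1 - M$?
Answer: $-11058$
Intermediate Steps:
$S{\left(Z,M \right)} = 2 + M$ ($S{\left(Z,M \right)} = 3 - \left(1 - M\right) = 3 + \left(-1 + M\right) = 2 + M$)
$\left(S{\left(-4,4 \right)} - -108\right) \left(-97\right) = \left(\left(2 + 4\right) - -108\right) \left(-97\right) = \left(6 + 108\right) \left(-97\right) = 114 \left(-97\right) = -11058$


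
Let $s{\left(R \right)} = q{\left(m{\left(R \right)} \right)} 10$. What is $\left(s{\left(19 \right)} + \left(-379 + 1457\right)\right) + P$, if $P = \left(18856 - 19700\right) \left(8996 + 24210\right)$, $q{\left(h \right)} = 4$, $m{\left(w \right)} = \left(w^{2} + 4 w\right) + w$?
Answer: $-28024746$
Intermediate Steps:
$m{\left(w \right)} = w^{2} + 5 w$
$s{\left(R \right)} = 40$ ($s{\left(R \right)} = 4 \cdot 10 = 40$)
$P = -28025864$ ($P = \left(-844\right) 33206 = -28025864$)
$\left(s{\left(19 \right)} + \left(-379 + 1457\right)\right) + P = \left(40 + \left(-379 + 1457\right)\right) - 28025864 = \left(40 + 1078\right) - 28025864 = 1118 - 28025864 = -28024746$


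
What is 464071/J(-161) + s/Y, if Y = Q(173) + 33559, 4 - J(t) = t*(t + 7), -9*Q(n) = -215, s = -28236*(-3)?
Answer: -60682200793/3746339170 ≈ -16.198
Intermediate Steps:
s = 84708
Q(n) = 215/9 (Q(n) = -⅑*(-215) = 215/9)
J(t) = 4 - t*(7 + t) (J(t) = 4 - t*(t + 7) = 4 - t*(7 + t))
Y = 302246/9 (Y = 215/9 + 33559 = 302246/9 ≈ 33583.)
464071/J(-161) + s/Y = 464071/(4 - 1*(-161)² - 7*(-161)) + 84708/(302246/9) = 464071/(4 - 1*25921 + 1127) + 84708*(9/302246) = 464071/(4 - 25921 + 1127) + 381186/151123 = 464071/(-24790) + 381186/151123 = 464071*(-1/24790) + 381186/151123 = -464071/24790 + 381186/151123 = -60682200793/3746339170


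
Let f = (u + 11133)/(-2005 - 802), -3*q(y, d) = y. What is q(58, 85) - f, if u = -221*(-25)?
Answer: -112832/8421 ≈ -13.399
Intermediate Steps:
u = 5525
q(y, d) = -y/3
f = -16658/2807 (f = (5525 + 11133)/(-2005 - 802) = 16658/(-2807) = 16658*(-1/2807) = -16658/2807 ≈ -5.9344)
q(58, 85) - f = -⅓*58 - 1*(-16658/2807) = -58/3 + 16658/2807 = -112832/8421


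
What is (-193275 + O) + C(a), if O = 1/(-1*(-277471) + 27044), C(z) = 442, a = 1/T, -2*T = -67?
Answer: -58720540994/304515 ≈ -1.9283e+5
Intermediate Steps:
T = 67/2 (T = -½*(-67) = 67/2 ≈ 33.500)
a = 2/67 (a = 1/(67/2) = 2/67 ≈ 0.029851)
O = 1/304515 (O = 1/(277471 + 27044) = 1/304515 ≈ 3.2839e-6)
(-193275 + O) + C(a) = (-193275 + 1/304515) + 442 = -58855136624/304515 + 442 = -58720540994/304515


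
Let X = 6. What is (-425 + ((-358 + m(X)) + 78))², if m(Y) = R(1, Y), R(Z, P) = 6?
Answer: 488601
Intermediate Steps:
m(Y) = 6
(-425 + ((-358 + m(X)) + 78))² = (-425 + ((-358 + 6) + 78))² = (-425 + (-352 + 78))² = (-425 - 274)² = (-699)² = 488601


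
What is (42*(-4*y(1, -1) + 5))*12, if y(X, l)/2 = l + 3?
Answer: -5544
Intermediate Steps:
y(X, l) = 6 + 2*l (y(X, l) = 2*(l + 3) = 2*(3 + l) = 6 + 2*l)
(42*(-4*y(1, -1) + 5))*12 = (42*(-4*(6 + 2*(-1)) + 5))*12 = (42*(-4*(6 - 2) + 5))*12 = (42*(-4*4 + 5))*12 = (42*(-16 + 5))*12 = (42*(-11))*12 = -462*12 = -5544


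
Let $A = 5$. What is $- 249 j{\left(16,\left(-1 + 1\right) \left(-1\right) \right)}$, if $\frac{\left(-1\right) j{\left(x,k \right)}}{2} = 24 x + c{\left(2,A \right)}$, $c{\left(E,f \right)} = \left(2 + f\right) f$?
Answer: $208662$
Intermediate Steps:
$c{\left(E,f \right)} = f \left(2 + f\right)$
$j{\left(x,k \right)} = -70 - 48 x$ ($j{\left(x,k \right)} = - 2 \left(24 x + 5 \left(2 + 5\right)\right) = - 2 \left(24 x + 5 \cdot 7\right) = - 2 \left(24 x + 35\right) = - 2 \left(35 + 24 x\right) = -70 - 48 x$)
$- 249 j{\left(16,\left(-1 + 1\right) \left(-1\right) \right)} = - 249 \left(-70 - 768\right) = \left(-249\right) \left(-838\right) = 208662$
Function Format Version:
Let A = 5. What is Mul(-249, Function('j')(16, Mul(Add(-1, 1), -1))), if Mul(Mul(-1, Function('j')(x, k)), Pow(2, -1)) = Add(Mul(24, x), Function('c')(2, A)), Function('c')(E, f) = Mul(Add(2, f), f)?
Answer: 208662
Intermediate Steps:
Function('c')(E, f) = Mul(f, Add(2, f))
Function('j')(x, k) = Add(-70, Mul(-48, x)) (Function('j')(x, k) = Mul(-2, Add(Mul(24, x), Mul(5, Add(2, 5)))) = Mul(-2, Add(Mul(24, x), Mul(5, 7))) = Mul(-2, Add(Mul(24, x), 35)) = Mul(-2, Add(35, Mul(24, x))) = Add(-70, Mul(-48, x)))
Mul(-249, Function('j')(16, Mul(Add(-1, 1), -1))) = Mul(-249, Add(-70, Mul(-48, 16))) = Mul(-249, Add(-70, -768)) = Mul(-249, -838) = 208662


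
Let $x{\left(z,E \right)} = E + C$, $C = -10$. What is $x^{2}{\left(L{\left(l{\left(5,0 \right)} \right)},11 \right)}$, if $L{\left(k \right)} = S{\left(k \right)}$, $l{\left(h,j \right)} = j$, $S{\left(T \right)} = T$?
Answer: $1$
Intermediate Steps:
$L{\left(k \right)} = k$
$x{\left(z,E \right)} = -10 + E$ ($x{\left(z,E \right)} = E - 10 = -10 + E$)
$x^{2}{\left(L{\left(l{\left(5,0 \right)} \right)},11 \right)} = \left(-10 + 11\right)^{2} = 1^{2} = 1$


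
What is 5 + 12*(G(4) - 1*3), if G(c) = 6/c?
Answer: -13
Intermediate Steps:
5 + 12*(G(4) - 1*3) = 5 + 12*(6/4 - 1*3) = 5 + 12*(6*(¼) - 3) = 5 + 12*(3/2 - 3) = 5 + 12*(-3/2) = 5 - 18 = -13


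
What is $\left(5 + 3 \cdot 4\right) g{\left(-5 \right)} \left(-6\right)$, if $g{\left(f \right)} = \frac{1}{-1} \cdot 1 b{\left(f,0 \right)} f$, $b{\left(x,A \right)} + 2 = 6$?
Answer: $-2040$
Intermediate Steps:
$b{\left(x,A \right)} = 4$ ($b{\left(x,A \right)} = -2 + 6 = 4$)
$g{\left(f \right)} = - 4 f$ ($g{\left(f \right)} = \frac{1}{-1} \cdot 1 \cdot 4 f = \left(-1\right) 1 \cdot 4 f = \left(-1\right) 4 f = - 4 f$)
$\left(5 + 3 \cdot 4\right) g{\left(-5 \right)} \left(-6\right) = \left(5 + 3 \cdot 4\right) \left(\left(-4\right) \left(-5\right)\right) \left(-6\right) = \left(5 + 12\right) 20 \left(-6\right) = 17 \cdot 20 \left(-6\right) = 340 \left(-6\right) = -2040$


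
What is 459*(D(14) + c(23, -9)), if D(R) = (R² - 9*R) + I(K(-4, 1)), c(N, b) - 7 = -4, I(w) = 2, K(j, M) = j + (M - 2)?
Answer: 34425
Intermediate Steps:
K(j, M) = -2 + M + j (K(j, M) = j + (-2 + M) = -2 + M + j)
c(N, b) = 3 (c(N, b) = 7 - 4 = 3)
D(R) = 2 + R² - 9*R (D(R) = (R² - 9*R) + 2 = 2 + R² - 9*R)
459*(D(14) + c(23, -9)) = 459*((2 + 14² - 9*14) + 3) = 459*((2 + 196 - 126) + 3) = 459*(72 + 3) = 459*75 = 34425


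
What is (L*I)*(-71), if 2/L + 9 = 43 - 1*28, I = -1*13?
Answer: 923/3 ≈ 307.67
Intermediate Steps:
I = -13
L = ⅓ (L = 2/(-9 + (43 - 1*28)) = 2/(-9 + (43 - 28)) = 2/(-9 + 15) = 2/6 = 2*(⅙) = ⅓ ≈ 0.33333)
(L*I)*(-71) = ((⅓)*(-13))*(-71) = -13/3*(-71) = 923/3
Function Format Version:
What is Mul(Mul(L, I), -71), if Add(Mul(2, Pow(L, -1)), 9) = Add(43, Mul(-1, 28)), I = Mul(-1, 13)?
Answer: Rational(923, 3) ≈ 307.67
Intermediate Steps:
I = -13
L = Rational(1, 3) (L = Mul(2, Pow(Add(-9, Add(43, Mul(-1, 28))), -1)) = Mul(2, Pow(Add(-9, Add(43, -28)), -1)) = Mul(2, Pow(Add(-9, 15), -1)) = Mul(2, Pow(6, -1)) = Mul(2, Rational(1, 6)) = Rational(1, 3) ≈ 0.33333)
Mul(Mul(L, I), -71) = Mul(Mul(Rational(1, 3), -13), -71) = Mul(Rational(-13, 3), -71) = Rational(923, 3)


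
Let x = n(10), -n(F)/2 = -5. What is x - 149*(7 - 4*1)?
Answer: -437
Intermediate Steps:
n(F) = 10 (n(F) = -2*(-5) = 10)
x = 10
x - 149*(7 - 4*1) = 10 - 149*(7 - 4*1) = 10 - 149*(7 - 4) = 10 - 149*3 = 10 - 447 = -437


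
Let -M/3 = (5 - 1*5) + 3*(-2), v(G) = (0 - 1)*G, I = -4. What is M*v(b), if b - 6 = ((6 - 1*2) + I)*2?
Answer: -108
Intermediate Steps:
b = 6 (b = 6 + ((6 - 1*2) - 4)*2 = 6 + ((6 - 2) - 4)*2 = 6 + (4 - 4)*2 = 6 + 0*2 = 6 + 0 = 6)
v(G) = -G
M = 18 (M = -3*((5 - 1*5) + 3*(-2)) = -3*((5 - 5) - 6) = -3*(0 - 6) = -3*(-6) = 18)
M*v(b) = 18*(-1*6) = 18*(-6) = -108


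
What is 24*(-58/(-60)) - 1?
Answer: 111/5 ≈ 22.200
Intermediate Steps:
24*(-58/(-60)) - 1 = 24*(-58*(-1/60)) - 1 = 24*(29/30) - 1 = 116/5 - 1 = 111/5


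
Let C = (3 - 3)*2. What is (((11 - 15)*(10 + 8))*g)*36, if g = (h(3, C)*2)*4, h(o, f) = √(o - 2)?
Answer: -20736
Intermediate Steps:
C = 0 (C = 0*2 = 0)
h(o, f) = √(-2 + o)
g = 8 (g = (√(-2 + 3)*2)*4 = (√1*2)*4 = (1*2)*4 = 2*4 = 8)
(((11 - 15)*(10 + 8))*g)*36 = (((11 - 15)*(10 + 8))*8)*36 = (-4*18*8)*36 = -72*8*36 = -576*36 = -20736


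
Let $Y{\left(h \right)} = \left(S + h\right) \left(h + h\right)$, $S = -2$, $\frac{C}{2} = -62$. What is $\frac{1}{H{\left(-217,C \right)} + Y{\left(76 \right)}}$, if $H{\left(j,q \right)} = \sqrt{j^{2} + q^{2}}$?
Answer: $\frac{11248}{126455039} - \frac{31 \sqrt{65}}{126455039} \approx 8.6972 \cdot 10^{-5}$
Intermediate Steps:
$C = -124$ ($C = 2 \left(-62\right) = -124$)
$Y{\left(h \right)} = 2 h \left(-2 + h\right)$ ($Y{\left(h \right)} = \left(-2 + h\right) \left(h + h\right) = \left(-2 + h\right) 2 h = 2 h \left(-2 + h\right)$)
$\frac{1}{H{\left(-217,C \right)} + Y{\left(76 \right)}} = \frac{1}{\sqrt{\left(-217\right)^{2} + \left(-124\right)^{2}} + 2 \cdot 76 \left(-2 + 76\right)} = \frac{1}{\sqrt{47089 + 15376} + 2 \cdot 76 \cdot 74} = \frac{1}{\sqrt{62465} + 11248} = \frac{1}{31 \sqrt{65} + 11248} = \frac{1}{11248 + 31 \sqrt{65}}$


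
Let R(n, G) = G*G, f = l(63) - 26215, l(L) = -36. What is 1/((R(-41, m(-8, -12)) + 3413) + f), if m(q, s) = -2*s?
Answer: -1/22262 ≈ -4.4920e-5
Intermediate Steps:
f = -26251 (f = -36 - 26215 = -26251)
R(n, G) = G²
1/((R(-41, m(-8, -12)) + 3413) + f) = 1/(((-2*(-12))² + 3413) - 26251) = 1/((24² + 3413) - 26251) = 1/((576 + 3413) - 26251) = 1/(3989 - 26251) = 1/(-22262) = -1/22262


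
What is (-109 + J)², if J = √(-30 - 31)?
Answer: (109 - I*√61)² ≈ 11820.0 - 1702.6*I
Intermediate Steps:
J = I*√61 (J = √(-61) = I*√61 ≈ 7.8102*I)
(-109 + J)² = (-109 + I*√61)²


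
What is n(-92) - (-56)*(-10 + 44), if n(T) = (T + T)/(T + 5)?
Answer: 165832/87 ≈ 1906.1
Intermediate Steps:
n(T) = 2*T/(5 + T) (n(T) = (2*T)/(5 + T) = 2*T/(5 + T))
n(-92) - (-56)*(-10 + 44) = 2*(-92)/(5 - 92) - (-56)*(-10 + 44) = 2*(-92)/(-87) - (-56)*34 = 2*(-92)*(-1/87) - 1*(-1904) = 184/87 + 1904 = 165832/87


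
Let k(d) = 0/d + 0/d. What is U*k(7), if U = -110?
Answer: 0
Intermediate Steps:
k(d) = 0 (k(d) = 0 + 0 = 0)
U*k(7) = -110*0 = 0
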